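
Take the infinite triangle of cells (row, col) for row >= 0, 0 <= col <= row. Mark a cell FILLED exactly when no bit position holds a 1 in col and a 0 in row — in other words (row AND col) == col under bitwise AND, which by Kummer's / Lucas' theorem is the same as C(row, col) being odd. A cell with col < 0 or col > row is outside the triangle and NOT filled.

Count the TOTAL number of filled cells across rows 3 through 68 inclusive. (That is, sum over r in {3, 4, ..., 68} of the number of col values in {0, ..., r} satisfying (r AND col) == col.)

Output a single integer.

Answer: 746

Derivation:
r3=11 pc2: +4 =4
r4=100 pc1: +2 =6
r5=101 pc2: +4 =10
r6=110 pc2: +4 =14
r7=111 pc3: +8 =22
r8=1000 pc1: +2 =24
r9=1001 pc2: +4 =28
r10=1010 pc2: +4 =32
r11=1011 pc3: +8 =40
r12=1100 pc2: +4 =44
r13=1101 pc3: +8 =52
r14=1110 pc3: +8 =60
r15=1111 pc4: +16 =76
r16=10000 pc1: +2 =78
r17=10001 pc2: +4 =82
r18=10010 pc2: +4 =86
r19=10011 pc3: +8 =94
r20=10100 pc2: +4 =98
r21=10101 pc3: +8 =106
r22=10110 pc3: +8 =114
r23=10111 pc4: +16 =130
r24=11000 pc2: +4 =134
r25=11001 pc3: +8 =142
r26=11010 pc3: +8 =150
r27=11011 pc4: +16 =166
r28=11100 pc3: +8 =174
r29=11101 pc4: +16 =190
r30=11110 pc4: +16 =206
r31=11111 pc5: +32 =238
r32=100000 pc1: +2 =240
r33=100001 pc2: +4 =244
r34=100010 pc2: +4 =248
r35=100011 pc3: +8 =256
r36=100100 pc2: +4 =260
r37=100101 pc3: +8 =268
r38=100110 pc3: +8 =276
r39=100111 pc4: +16 =292
r40=101000 pc2: +4 =296
r41=101001 pc3: +8 =304
r42=101010 pc3: +8 =312
r43=101011 pc4: +16 =328
r44=101100 pc3: +8 =336
r45=101101 pc4: +16 =352
r46=101110 pc4: +16 =368
r47=101111 pc5: +32 =400
r48=110000 pc2: +4 =404
r49=110001 pc3: +8 =412
r50=110010 pc3: +8 =420
r51=110011 pc4: +16 =436
r52=110100 pc3: +8 =444
r53=110101 pc4: +16 =460
r54=110110 pc4: +16 =476
r55=110111 pc5: +32 =508
r56=111000 pc3: +8 =516
r57=111001 pc4: +16 =532
r58=111010 pc4: +16 =548
r59=111011 pc5: +32 =580
r60=111100 pc4: +16 =596
r61=111101 pc5: +32 =628
r62=111110 pc5: +32 =660
r63=111111 pc6: +64 =724
r64=1000000 pc1: +2 =726
r65=1000001 pc2: +4 =730
r66=1000010 pc2: +4 =734
r67=1000011 pc3: +8 =742
r68=1000100 pc2: +4 =746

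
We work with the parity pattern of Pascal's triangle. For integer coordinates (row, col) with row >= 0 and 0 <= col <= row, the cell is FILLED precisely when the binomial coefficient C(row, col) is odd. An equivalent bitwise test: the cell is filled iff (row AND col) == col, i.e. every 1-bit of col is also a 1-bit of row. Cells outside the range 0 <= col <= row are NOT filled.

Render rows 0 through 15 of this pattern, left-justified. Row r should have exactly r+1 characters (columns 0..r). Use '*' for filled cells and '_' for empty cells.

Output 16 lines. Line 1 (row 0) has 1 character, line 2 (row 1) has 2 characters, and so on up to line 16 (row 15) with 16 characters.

Answer: *
**
*_*
****
*___*
**__**
*_*_*_*
********
*_______*
**______**
*_*_____*_*
****____****
*___*___*___*
**__**__**__**
*_*_*_*_*_*_*_*
****************

Derivation:
r0=0: *
r1=1: **
r2=10: *_*
r3=11: ****
r4=100: *___*
r5=101: **__**
r6=110: *_*_*_*
r7=111: ********
r8=1000: *_______*
r9=1001: **______**
r10=1010: *_*_____*_*
r11=1011: ****____****
r12=1100: *___*___*___*
r13=1101: **__**__**__**
r14=1110: *_*_*_*_*_*_*_*
r15=1111: ****************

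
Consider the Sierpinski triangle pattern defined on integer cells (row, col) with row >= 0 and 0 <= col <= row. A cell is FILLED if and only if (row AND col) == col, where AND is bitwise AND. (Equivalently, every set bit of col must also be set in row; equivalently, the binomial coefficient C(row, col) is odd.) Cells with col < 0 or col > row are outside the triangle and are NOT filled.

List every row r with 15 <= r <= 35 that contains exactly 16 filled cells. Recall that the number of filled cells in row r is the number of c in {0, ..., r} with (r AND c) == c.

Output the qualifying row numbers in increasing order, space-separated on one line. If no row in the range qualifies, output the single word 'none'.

Answer: 15 23 27 29 30

Derivation:
Row r has 2^popcount(r) filled cells, so we need popcount(r) = log2(16) = 4.
Scan r = 15..35 and keep those with exactly 4 one-bits:
r=15=1111 popcount=4 -> KEEP
r=16=10000 popcount=1 -> skip
r=17=10001 popcount=2 -> skip
r=18=10010 popcount=2 -> skip
r=19=10011 popcount=3 -> skip
r=20=10100 popcount=2 -> skip
r=21=10101 popcount=3 -> skip
r=22=10110 popcount=3 -> skip
r=23=10111 popcount=4 -> KEEP
r=24=11000 popcount=2 -> skip
r=25=11001 popcount=3 -> skip
r=26=11010 popcount=3 -> skip
r=27=11011 popcount=4 -> KEEP
r=28=11100 popcount=3 -> skip
r=29=11101 popcount=4 -> KEEP
r=30=11110 popcount=4 -> KEEP
r=31=11111 popcount=5 -> skip
r=32=100000 popcount=1 -> skip
r=33=100001 popcount=2 -> skip
r=34=100010 popcount=2 -> skip
r=35=100011 popcount=3 -> skip
Kept rows: 15 23 27 29 30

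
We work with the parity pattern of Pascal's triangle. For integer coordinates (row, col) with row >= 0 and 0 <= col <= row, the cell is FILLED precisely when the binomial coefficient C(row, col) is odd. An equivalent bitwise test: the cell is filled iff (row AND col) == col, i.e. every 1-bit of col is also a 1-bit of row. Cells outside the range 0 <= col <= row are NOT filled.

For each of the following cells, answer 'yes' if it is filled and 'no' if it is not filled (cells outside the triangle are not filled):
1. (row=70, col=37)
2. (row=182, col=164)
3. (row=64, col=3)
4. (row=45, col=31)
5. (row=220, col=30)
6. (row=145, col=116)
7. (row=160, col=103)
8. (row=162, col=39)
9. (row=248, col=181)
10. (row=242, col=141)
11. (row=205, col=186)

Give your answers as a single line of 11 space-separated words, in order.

(70,37): row=0b1000110, col=0b100101, row AND col = 0b100 = 4; 4 != 37 -> empty
(182,164): row=0b10110110, col=0b10100100, row AND col = 0b10100100 = 164; 164 == 164 -> filled
(64,3): row=0b1000000, col=0b11, row AND col = 0b0 = 0; 0 != 3 -> empty
(45,31): row=0b101101, col=0b11111, row AND col = 0b1101 = 13; 13 != 31 -> empty
(220,30): row=0b11011100, col=0b11110, row AND col = 0b11100 = 28; 28 != 30 -> empty
(145,116): row=0b10010001, col=0b1110100, row AND col = 0b10000 = 16; 16 != 116 -> empty
(160,103): row=0b10100000, col=0b1100111, row AND col = 0b100000 = 32; 32 != 103 -> empty
(162,39): row=0b10100010, col=0b100111, row AND col = 0b100010 = 34; 34 != 39 -> empty
(248,181): row=0b11111000, col=0b10110101, row AND col = 0b10110000 = 176; 176 != 181 -> empty
(242,141): row=0b11110010, col=0b10001101, row AND col = 0b10000000 = 128; 128 != 141 -> empty
(205,186): row=0b11001101, col=0b10111010, row AND col = 0b10001000 = 136; 136 != 186 -> empty

Answer: no yes no no no no no no no no no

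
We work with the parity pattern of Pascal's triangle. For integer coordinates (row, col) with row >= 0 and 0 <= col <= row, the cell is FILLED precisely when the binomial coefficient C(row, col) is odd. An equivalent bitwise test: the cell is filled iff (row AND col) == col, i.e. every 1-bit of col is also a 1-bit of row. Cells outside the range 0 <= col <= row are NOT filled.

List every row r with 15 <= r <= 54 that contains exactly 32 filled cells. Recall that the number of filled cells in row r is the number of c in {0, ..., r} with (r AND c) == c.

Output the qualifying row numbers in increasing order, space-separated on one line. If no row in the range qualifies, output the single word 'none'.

Answer: 31 47

Derivation:
Row r has 2^popcount(r) filled cells, so we need popcount(r) = log2(32) = 5.
Scan r = 15..54 and keep those with exactly 5 one-bits:
r=15=1111 popcount=4 -> skip
r=16=10000 popcount=1 -> skip
r=17=10001 popcount=2 -> skip
r=18=10010 popcount=2 -> skip
r=19=10011 popcount=3 -> skip
r=20=10100 popcount=2 -> skip
r=21=10101 popcount=3 -> skip
r=22=10110 popcount=3 -> skip
r=23=10111 popcount=4 -> skip
r=24=11000 popcount=2 -> skip
r=25=11001 popcount=3 -> skip
r=26=11010 popcount=3 -> skip
r=27=11011 popcount=4 -> skip
r=28=11100 popcount=3 -> skip
r=29=11101 popcount=4 -> skip
r=30=11110 popcount=4 -> skip
r=31=11111 popcount=5 -> KEEP
r=32=100000 popcount=1 -> skip
r=33=100001 popcount=2 -> skip
r=34=100010 popcount=2 -> skip
r=35=100011 popcount=3 -> skip
r=36=100100 popcount=2 -> skip
r=37=100101 popcount=3 -> skip
r=38=100110 popcount=3 -> skip
r=39=100111 popcount=4 -> skip
r=40=101000 popcount=2 -> skip
r=41=101001 popcount=3 -> skip
r=42=101010 popcount=3 -> skip
r=43=101011 popcount=4 -> skip
r=44=101100 popcount=3 -> skip
r=45=101101 popcount=4 -> skip
r=46=101110 popcount=4 -> skip
r=47=101111 popcount=5 -> KEEP
r=48=110000 popcount=2 -> skip
r=49=110001 popcount=3 -> skip
r=50=110010 popcount=3 -> skip
r=51=110011 popcount=4 -> skip
r=52=110100 popcount=3 -> skip
r=53=110101 popcount=4 -> skip
r=54=110110 popcount=4 -> skip
Kept rows: 31 47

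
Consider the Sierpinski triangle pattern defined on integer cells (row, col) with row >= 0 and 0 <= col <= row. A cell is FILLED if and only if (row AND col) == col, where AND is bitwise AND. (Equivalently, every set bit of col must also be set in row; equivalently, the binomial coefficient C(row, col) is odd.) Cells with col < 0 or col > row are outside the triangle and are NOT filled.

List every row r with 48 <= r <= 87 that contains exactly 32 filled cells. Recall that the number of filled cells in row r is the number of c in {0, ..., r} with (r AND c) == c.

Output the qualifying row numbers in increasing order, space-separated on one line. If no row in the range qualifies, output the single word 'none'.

Row r has 2^popcount(r) filled cells, so we need popcount(r) = log2(32) = 5.
Scan r = 48..87 and keep those with exactly 5 one-bits:
r=48=110000 popcount=2 -> skip
r=49=110001 popcount=3 -> skip
r=50=110010 popcount=3 -> skip
r=51=110011 popcount=4 -> skip
r=52=110100 popcount=3 -> skip
r=53=110101 popcount=4 -> skip
r=54=110110 popcount=4 -> skip
r=55=110111 popcount=5 -> KEEP
r=56=111000 popcount=3 -> skip
r=57=111001 popcount=4 -> skip
r=58=111010 popcount=4 -> skip
r=59=111011 popcount=5 -> KEEP
r=60=111100 popcount=4 -> skip
r=61=111101 popcount=5 -> KEEP
r=62=111110 popcount=5 -> KEEP
r=63=111111 popcount=6 -> skip
r=64=1000000 popcount=1 -> skip
r=65=1000001 popcount=2 -> skip
r=66=1000010 popcount=2 -> skip
r=67=1000011 popcount=3 -> skip
r=68=1000100 popcount=2 -> skip
r=69=1000101 popcount=3 -> skip
r=70=1000110 popcount=3 -> skip
r=71=1000111 popcount=4 -> skip
r=72=1001000 popcount=2 -> skip
r=73=1001001 popcount=3 -> skip
r=74=1001010 popcount=3 -> skip
r=75=1001011 popcount=4 -> skip
r=76=1001100 popcount=3 -> skip
r=77=1001101 popcount=4 -> skip
r=78=1001110 popcount=4 -> skip
r=79=1001111 popcount=5 -> KEEP
r=80=1010000 popcount=2 -> skip
r=81=1010001 popcount=3 -> skip
r=82=1010010 popcount=3 -> skip
r=83=1010011 popcount=4 -> skip
r=84=1010100 popcount=3 -> skip
r=85=1010101 popcount=4 -> skip
r=86=1010110 popcount=4 -> skip
r=87=1010111 popcount=5 -> KEEP
Kept rows: 55 59 61 62 79 87

Answer: 55 59 61 62 79 87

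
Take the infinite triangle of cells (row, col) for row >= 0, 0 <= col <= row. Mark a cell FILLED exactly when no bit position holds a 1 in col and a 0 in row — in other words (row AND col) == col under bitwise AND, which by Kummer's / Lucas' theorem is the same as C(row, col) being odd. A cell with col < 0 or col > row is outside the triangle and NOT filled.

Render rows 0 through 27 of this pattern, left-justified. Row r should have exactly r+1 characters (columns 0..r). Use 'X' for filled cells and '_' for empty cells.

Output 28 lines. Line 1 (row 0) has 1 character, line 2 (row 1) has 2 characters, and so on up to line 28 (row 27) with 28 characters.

Answer: X
XX
X_X
XXXX
X___X
XX__XX
X_X_X_X
XXXXXXXX
X_______X
XX______XX
X_X_____X_X
XXXX____XXXX
X___X___X___X
XX__XX__XX__XX
X_X_X_X_X_X_X_X
XXXXXXXXXXXXXXXX
X_______________X
XX______________XX
X_X_____________X_X
XXXX____________XXXX
X___X___________X___X
XX__XX__________XX__XX
X_X_X_X_________X_X_X_X
XXXXXXXX________XXXXXXXX
X_______X_______X_______X
XX______XX______XX______XX
X_X_____X_X_____X_X_____X_X
XXXX____XXXX____XXXX____XXXX

Derivation:
r0=0: X
r1=1: XX
r2=10: X_X
r3=11: XXXX
r4=100: X___X
r5=101: XX__XX
r6=110: X_X_X_X
r7=111: XXXXXXXX
r8=1000: X_______X
r9=1001: XX______XX
r10=1010: X_X_____X_X
r11=1011: XXXX____XXXX
r12=1100: X___X___X___X
r13=1101: XX__XX__XX__XX
r14=1110: X_X_X_X_X_X_X_X
r15=1111: XXXXXXXXXXXXXXXX
r16=10000: X_______________X
r17=10001: XX______________XX
r18=10010: X_X_____________X_X
r19=10011: XXXX____________XXXX
r20=10100: X___X___________X___X
r21=10101: XX__XX__________XX__XX
r22=10110: X_X_X_X_________X_X_X_X
r23=10111: XXXXXXXX________XXXXXXXX
r24=11000: X_______X_______X_______X
r25=11001: XX______XX______XX______XX
r26=11010: X_X_____X_X_____X_X_____X_X
r27=11011: XXXX____XXXX____XXXX____XXXX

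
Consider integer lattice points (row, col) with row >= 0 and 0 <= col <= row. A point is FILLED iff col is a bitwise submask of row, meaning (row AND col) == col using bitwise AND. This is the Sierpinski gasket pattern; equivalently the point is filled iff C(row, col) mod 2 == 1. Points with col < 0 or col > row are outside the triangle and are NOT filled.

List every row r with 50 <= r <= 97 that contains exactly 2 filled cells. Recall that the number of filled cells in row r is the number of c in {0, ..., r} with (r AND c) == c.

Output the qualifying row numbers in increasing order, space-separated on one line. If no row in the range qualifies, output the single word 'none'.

Answer: 64

Derivation:
Row r has 2^popcount(r) filled cells, so we need popcount(r) = log2(2) = 1.
Scan r = 50..97 and keep those with exactly 1 one-bits:
r=50=110010 popcount=3 -> skip
r=51=110011 popcount=4 -> skip
r=52=110100 popcount=3 -> skip
r=53=110101 popcount=4 -> skip
r=54=110110 popcount=4 -> skip
r=55=110111 popcount=5 -> skip
r=56=111000 popcount=3 -> skip
r=57=111001 popcount=4 -> skip
r=58=111010 popcount=4 -> skip
r=59=111011 popcount=5 -> skip
r=60=111100 popcount=4 -> skip
r=61=111101 popcount=5 -> skip
r=62=111110 popcount=5 -> skip
r=63=111111 popcount=6 -> skip
r=64=1000000 popcount=1 -> KEEP
r=65=1000001 popcount=2 -> skip
r=66=1000010 popcount=2 -> skip
r=67=1000011 popcount=3 -> skip
r=68=1000100 popcount=2 -> skip
r=69=1000101 popcount=3 -> skip
r=70=1000110 popcount=3 -> skip
r=71=1000111 popcount=4 -> skip
r=72=1001000 popcount=2 -> skip
r=73=1001001 popcount=3 -> skip
r=74=1001010 popcount=3 -> skip
r=75=1001011 popcount=4 -> skip
r=76=1001100 popcount=3 -> skip
r=77=1001101 popcount=4 -> skip
r=78=1001110 popcount=4 -> skip
r=79=1001111 popcount=5 -> skip
r=80=1010000 popcount=2 -> skip
r=81=1010001 popcount=3 -> skip
r=82=1010010 popcount=3 -> skip
r=83=1010011 popcount=4 -> skip
r=84=1010100 popcount=3 -> skip
r=85=1010101 popcount=4 -> skip
r=86=1010110 popcount=4 -> skip
r=87=1010111 popcount=5 -> skip
r=88=1011000 popcount=3 -> skip
r=89=1011001 popcount=4 -> skip
r=90=1011010 popcount=4 -> skip
r=91=1011011 popcount=5 -> skip
r=92=1011100 popcount=4 -> skip
r=93=1011101 popcount=5 -> skip
r=94=1011110 popcount=5 -> skip
r=95=1011111 popcount=6 -> skip
r=96=1100000 popcount=2 -> skip
r=97=1100001 popcount=3 -> skip
Kept rows: 64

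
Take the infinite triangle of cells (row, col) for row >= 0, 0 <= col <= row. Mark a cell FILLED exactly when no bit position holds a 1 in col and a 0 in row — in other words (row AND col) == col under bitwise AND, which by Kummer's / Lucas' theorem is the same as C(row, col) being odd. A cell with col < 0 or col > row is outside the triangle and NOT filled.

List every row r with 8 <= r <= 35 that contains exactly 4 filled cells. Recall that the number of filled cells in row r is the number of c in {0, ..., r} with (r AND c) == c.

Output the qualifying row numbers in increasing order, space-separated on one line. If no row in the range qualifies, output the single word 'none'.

Answer: 9 10 12 17 18 20 24 33 34

Derivation:
Row r has 2^popcount(r) filled cells, so we need popcount(r) = log2(4) = 2.
Scan r = 8..35 and keep those with exactly 2 one-bits:
r=8=1000 popcount=1 -> skip
r=9=1001 popcount=2 -> KEEP
r=10=1010 popcount=2 -> KEEP
r=11=1011 popcount=3 -> skip
r=12=1100 popcount=2 -> KEEP
r=13=1101 popcount=3 -> skip
r=14=1110 popcount=3 -> skip
r=15=1111 popcount=4 -> skip
r=16=10000 popcount=1 -> skip
r=17=10001 popcount=2 -> KEEP
r=18=10010 popcount=2 -> KEEP
r=19=10011 popcount=3 -> skip
r=20=10100 popcount=2 -> KEEP
r=21=10101 popcount=3 -> skip
r=22=10110 popcount=3 -> skip
r=23=10111 popcount=4 -> skip
r=24=11000 popcount=2 -> KEEP
r=25=11001 popcount=3 -> skip
r=26=11010 popcount=3 -> skip
r=27=11011 popcount=4 -> skip
r=28=11100 popcount=3 -> skip
r=29=11101 popcount=4 -> skip
r=30=11110 popcount=4 -> skip
r=31=11111 popcount=5 -> skip
r=32=100000 popcount=1 -> skip
r=33=100001 popcount=2 -> KEEP
r=34=100010 popcount=2 -> KEEP
r=35=100011 popcount=3 -> skip
Kept rows: 9 10 12 17 18 20 24 33 34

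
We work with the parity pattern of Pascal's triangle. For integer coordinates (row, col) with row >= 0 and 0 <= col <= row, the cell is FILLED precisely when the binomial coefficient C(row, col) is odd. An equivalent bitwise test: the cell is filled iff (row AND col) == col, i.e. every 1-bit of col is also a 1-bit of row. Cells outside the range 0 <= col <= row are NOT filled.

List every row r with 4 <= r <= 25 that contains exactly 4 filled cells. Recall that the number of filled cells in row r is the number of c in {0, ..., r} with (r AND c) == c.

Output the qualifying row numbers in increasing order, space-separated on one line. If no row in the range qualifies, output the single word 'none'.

Answer: 5 6 9 10 12 17 18 20 24

Derivation:
Row r has 2^popcount(r) filled cells, so we need popcount(r) = log2(4) = 2.
Scan r = 4..25 and keep those with exactly 2 one-bits:
r=4=100 popcount=1 -> skip
r=5=101 popcount=2 -> KEEP
r=6=110 popcount=2 -> KEEP
r=7=111 popcount=3 -> skip
r=8=1000 popcount=1 -> skip
r=9=1001 popcount=2 -> KEEP
r=10=1010 popcount=2 -> KEEP
r=11=1011 popcount=3 -> skip
r=12=1100 popcount=2 -> KEEP
r=13=1101 popcount=3 -> skip
r=14=1110 popcount=3 -> skip
r=15=1111 popcount=4 -> skip
r=16=10000 popcount=1 -> skip
r=17=10001 popcount=2 -> KEEP
r=18=10010 popcount=2 -> KEEP
r=19=10011 popcount=3 -> skip
r=20=10100 popcount=2 -> KEEP
r=21=10101 popcount=3 -> skip
r=22=10110 popcount=3 -> skip
r=23=10111 popcount=4 -> skip
r=24=11000 popcount=2 -> KEEP
r=25=11001 popcount=3 -> skip
Kept rows: 5 6 9 10 12 17 18 20 24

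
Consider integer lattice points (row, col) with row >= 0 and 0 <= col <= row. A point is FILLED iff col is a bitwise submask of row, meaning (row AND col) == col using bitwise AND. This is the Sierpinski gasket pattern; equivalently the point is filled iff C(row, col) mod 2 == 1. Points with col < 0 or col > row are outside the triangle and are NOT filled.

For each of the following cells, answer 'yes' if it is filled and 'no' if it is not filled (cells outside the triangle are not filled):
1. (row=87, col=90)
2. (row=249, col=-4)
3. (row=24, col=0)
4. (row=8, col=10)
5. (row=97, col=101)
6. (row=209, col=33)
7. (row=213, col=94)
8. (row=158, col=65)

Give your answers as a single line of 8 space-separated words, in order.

Answer: no no yes no no no no no

Derivation:
(87,90): col outside [0, 87] -> not filled
(249,-4): col outside [0, 249] -> not filled
(24,0): row=0b11000, col=0b0, row AND col = 0b0 = 0; 0 == 0 -> filled
(8,10): col outside [0, 8] -> not filled
(97,101): col outside [0, 97] -> not filled
(209,33): row=0b11010001, col=0b100001, row AND col = 0b1 = 1; 1 != 33 -> empty
(213,94): row=0b11010101, col=0b1011110, row AND col = 0b1010100 = 84; 84 != 94 -> empty
(158,65): row=0b10011110, col=0b1000001, row AND col = 0b0 = 0; 0 != 65 -> empty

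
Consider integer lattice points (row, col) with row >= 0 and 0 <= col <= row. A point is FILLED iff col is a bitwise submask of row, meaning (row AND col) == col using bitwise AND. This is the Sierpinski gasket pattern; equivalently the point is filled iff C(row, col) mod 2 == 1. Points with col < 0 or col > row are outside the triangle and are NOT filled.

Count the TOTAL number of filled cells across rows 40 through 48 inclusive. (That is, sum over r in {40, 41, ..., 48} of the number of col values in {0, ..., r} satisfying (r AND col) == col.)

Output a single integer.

r40=101000 pc2: +4 =4
r41=101001 pc3: +8 =12
r42=101010 pc3: +8 =20
r43=101011 pc4: +16 =36
r44=101100 pc3: +8 =44
r45=101101 pc4: +16 =60
r46=101110 pc4: +16 =76
r47=101111 pc5: +32 =108
r48=110000 pc2: +4 =112

Answer: 112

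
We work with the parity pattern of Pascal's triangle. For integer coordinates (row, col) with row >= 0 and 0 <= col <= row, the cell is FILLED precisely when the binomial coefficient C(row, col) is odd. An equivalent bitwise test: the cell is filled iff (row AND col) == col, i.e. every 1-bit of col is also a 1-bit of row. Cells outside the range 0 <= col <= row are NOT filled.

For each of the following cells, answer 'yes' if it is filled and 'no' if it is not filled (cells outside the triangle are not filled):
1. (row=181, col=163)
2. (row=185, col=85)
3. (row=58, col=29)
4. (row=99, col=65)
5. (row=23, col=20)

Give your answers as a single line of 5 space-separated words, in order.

Answer: no no no yes yes

Derivation:
(181,163): row=0b10110101, col=0b10100011, row AND col = 0b10100001 = 161; 161 != 163 -> empty
(185,85): row=0b10111001, col=0b1010101, row AND col = 0b10001 = 17; 17 != 85 -> empty
(58,29): row=0b111010, col=0b11101, row AND col = 0b11000 = 24; 24 != 29 -> empty
(99,65): row=0b1100011, col=0b1000001, row AND col = 0b1000001 = 65; 65 == 65 -> filled
(23,20): row=0b10111, col=0b10100, row AND col = 0b10100 = 20; 20 == 20 -> filled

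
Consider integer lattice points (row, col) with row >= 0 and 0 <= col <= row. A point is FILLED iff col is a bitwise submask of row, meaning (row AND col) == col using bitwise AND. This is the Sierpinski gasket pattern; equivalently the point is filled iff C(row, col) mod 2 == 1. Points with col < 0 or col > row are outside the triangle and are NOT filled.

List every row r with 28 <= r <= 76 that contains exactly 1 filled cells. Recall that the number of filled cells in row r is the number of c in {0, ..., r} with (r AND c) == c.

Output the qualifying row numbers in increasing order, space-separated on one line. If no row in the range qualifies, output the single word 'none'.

Row r has 2^popcount(r) filled cells, so we need popcount(r) = log2(1) = 0.
Scan r = 28..76 and keep those with exactly 0 one-bits:
r=28=11100 popcount=3 -> skip
r=29=11101 popcount=4 -> skip
r=30=11110 popcount=4 -> skip
r=31=11111 popcount=5 -> skip
r=32=100000 popcount=1 -> skip
r=33=100001 popcount=2 -> skip
r=34=100010 popcount=2 -> skip
r=35=100011 popcount=3 -> skip
r=36=100100 popcount=2 -> skip
r=37=100101 popcount=3 -> skip
r=38=100110 popcount=3 -> skip
r=39=100111 popcount=4 -> skip
r=40=101000 popcount=2 -> skip
r=41=101001 popcount=3 -> skip
r=42=101010 popcount=3 -> skip
r=43=101011 popcount=4 -> skip
r=44=101100 popcount=3 -> skip
r=45=101101 popcount=4 -> skip
r=46=101110 popcount=4 -> skip
r=47=101111 popcount=5 -> skip
r=48=110000 popcount=2 -> skip
r=49=110001 popcount=3 -> skip
r=50=110010 popcount=3 -> skip
r=51=110011 popcount=4 -> skip
r=52=110100 popcount=3 -> skip
r=53=110101 popcount=4 -> skip
r=54=110110 popcount=4 -> skip
r=55=110111 popcount=5 -> skip
r=56=111000 popcount=3 -> skip
r=57=111001 popcount=4 -> skip
r=58=111010 popcount=4 -> skip
r=59=111011 popcount=5 -> skip
r=60=111100 popcount=4 -> skip
r=61=111101 popcount=5 -> skip
r=62=111110 popcount=5 -> skip
r=63=111111 popcount=6 -> skip
r=64=1000000 popcount=1 -> skip
r=65=1000001 popcount=2 -> skip
r=66=1000010 popcount=2 -> skip
r=67=1000011 popcount=3 -> skip
r=68=1000100 popcount=2 -> skip
r=69=1000101 popcount=3 -> skip
r=70=1000110 popcount=3 -> skip
r=71=1000111 popcount=4 -> skip
r=72=1001000 popcount=2 -> skip
r=73=1001001 popcount=3 -> skip
r=74=1001010 popcount=3 -> skip
r=75=1001011 popcount=4 -> skip
r=76=1001100 popcount=3 -> skip
Kept rows: none

Answer: none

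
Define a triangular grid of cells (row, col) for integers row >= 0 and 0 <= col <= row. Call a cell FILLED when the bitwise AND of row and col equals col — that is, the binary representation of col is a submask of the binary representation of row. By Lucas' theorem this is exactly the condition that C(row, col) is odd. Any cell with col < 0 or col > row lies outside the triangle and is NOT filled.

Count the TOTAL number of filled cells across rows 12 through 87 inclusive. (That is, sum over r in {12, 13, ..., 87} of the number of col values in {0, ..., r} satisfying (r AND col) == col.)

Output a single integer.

r12=1100 pc2: +4 =4
r13=1101 pc3: +8 =12
r14=1110 pc3: +8 =20
r15=1111 pc4: +16 =36
r16=10000 pc1: +2 =38
r17=10001 pc2: +4 =42
r18=10010 pc2: +4 =46
r19=10011 pc3: +8 =54
r20=10100 pc2: +4 =58
r21=10101 pc3: +8 =66
r22=10110 pc3: +8 =74
r23=10111 pc4: +16 =90
r24=11000 pc2: +4 =94
r25=11001 pc3: +8 =102
r26=11010 pc3: +8 =110
r27=11011 pc4: +16 =126
r28=11100 pc3: +8 =134
r29=11101 pc4: +16 =150
r30=11110 pc4: +16 =166
r31=11111 pc5: +32 =198
r32=100000 pc1: +2 =200
r33=100001 pc2: +4 =204
r34=100010 pc2: +4 =208
r35=100011 pc3: +8 =216
r36=100100 pc2: +4 =220
r37=100101 pc3: +8 =228
r38=100110 pc3: +8 =236
r39=100111 pc4: +16 =252
r40=101000 pc2: +4 =256
r41=101001 pc3: +8 =264
r42=101010 pc3: +8 =272
r43=101011 pc4: +16 =288
r44=101100 pc3: +8 =296
r45=101101 pc4: +16 =312
r46=101110 pc4: +16 =328
r47=101111 pc5: +32 =360
r48=110000 pc2: +4 =364
r49=110001 pc3: +8 =372
r50=110010 pc3: +8 =380
r51=110011 pc4: +16 =396
r52=110100 pc3: +8 =404
r53=110101 pc4: +16 =420
r54=110110 pc4: +16 =436
r55=110111 pc5: +32 =468
r56=111000 pc3: +8 =476
r57=111001 pc4: +16 =492
r58=111010 pc4: +16 =508
r59=111011 pc5: +32 =540
r60=111100 pc4: +16 =556
r61=111101 pc5: +32 =588
r62=111110 pc5: +32 =620
r63=111111 pc6: +64 =684
r64=1000000 pc1: +2 =686
r65=1000001 pc2: +4 =690
r66=1000010 pc2: +4 =694
r67=1000011 pc3: +8 =702
r68=1000100 pc2: +4 =706
r69=1000101 pc3: +8 =714
r70=1000110 pc3: +8 =722
r71=1000111 pc4: +16 =738
r72=1001000 pc2: +4 =742
r73=1001001 pc3: +8 =750
r74=1001010 pc3: +8 =758
r75=1001011 pc4: +16 =774
r76=1001100 pc3: +8 =782
r77=1001101 pc4: +16 =798
r78=1001110 pc4: +16 =814
r79=1001111 pc5: +32 =846
r80=1010000 pc2: +4 =850
r81=1010001 pc3: +8 =858
r82=1010010 pc3: +8 =866
r83=1010011 pc4: +16 =882
r84=1010100 pc3: +8 =890
r85=1010101 pc4: +16 =906
r86=1010110 pc4: +16 =922
r87=1010111 pc5: +32 =954

Answer: 954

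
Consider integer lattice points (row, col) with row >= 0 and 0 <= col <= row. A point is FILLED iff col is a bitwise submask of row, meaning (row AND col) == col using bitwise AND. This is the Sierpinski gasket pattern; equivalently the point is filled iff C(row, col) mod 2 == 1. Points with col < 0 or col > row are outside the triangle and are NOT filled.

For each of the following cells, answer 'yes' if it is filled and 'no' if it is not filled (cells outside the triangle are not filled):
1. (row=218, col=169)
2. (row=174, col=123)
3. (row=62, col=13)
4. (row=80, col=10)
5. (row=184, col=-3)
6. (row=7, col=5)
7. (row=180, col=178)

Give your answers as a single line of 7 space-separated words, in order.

Answer: no no no no no yes no

Derivation:
(218,169): row=0b11011010, col=0b10101001, row AND col = 0b10001000 = 136; 136 != 169 -> empty
(174,123): row=0b10101110, col=0b1111011, row AND col = 0b101010 = 42; 42 != 123 -> empty
(62,13): row=0b111110, col=0b1101, row AND col = 0b1100 = 12; 12 != 13 -> empty
(80,10): row=0b1010000, col=0b1010, row AND col = 0b0 = 0; 0 != 10 -> empty
(184,-3): col outside [0, 184] -> not filled
(7,5): row=0b111, col=0b101, row AND col = 0b101 = 5; 5 == 5 -> filled
(180,178): row=0b10110100, col=0b10110010, row AND col = 0b10110000 = 176; 176 != 178 -> empty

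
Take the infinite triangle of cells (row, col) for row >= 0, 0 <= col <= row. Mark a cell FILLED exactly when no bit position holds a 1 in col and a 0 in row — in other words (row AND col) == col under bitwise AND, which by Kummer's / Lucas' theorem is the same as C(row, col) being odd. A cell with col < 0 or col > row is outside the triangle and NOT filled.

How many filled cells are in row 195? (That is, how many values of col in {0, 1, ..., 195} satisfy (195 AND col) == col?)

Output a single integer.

Answer: 16

Derivation:
195 in binary = 11000011
popcount(195) = number of 1-bits in 11000011 = 4
A col c satisfies (195 AND c) == c iff every set bit of c is also set in 195; each of the 4 set bits of 195 can independently be on or off in c.
count = 2^4 = 16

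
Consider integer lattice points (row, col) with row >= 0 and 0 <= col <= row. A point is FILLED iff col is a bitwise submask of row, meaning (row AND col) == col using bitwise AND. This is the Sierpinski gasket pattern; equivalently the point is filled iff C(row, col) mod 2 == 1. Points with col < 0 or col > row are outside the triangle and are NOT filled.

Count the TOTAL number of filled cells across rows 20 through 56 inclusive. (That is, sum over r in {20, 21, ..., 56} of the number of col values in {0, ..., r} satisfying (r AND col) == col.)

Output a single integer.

Answer: 422

Derivation:
r20=10100 pc2: +4 =4
r21=10101 pc3: +8 =12
r22=10110 pc3: +8 =20
r23=10111 pc4: +16 =36
r24=11000 pc2: +4 =40
r25=11001 pc3: +8 =48
r26=11010 pc3: +8 =56
r27=11011 pc4: +16 =72
r28=11100 pc3: +8 =80
r29=11101 pc4: +16 =96
r30=11110 pc4: +16 =112
r31=11111 pc5: +32 =144
r32=100000 pc1: +2 =146
r33=100001 pc2: +4 =150
r34=100010 pc2: +4 =154
r35=100011 pc3: +8 =162
r36=100100 pc2: +4 =166
r37=100101 pc3: +8 =174
r38=100110 pc3: +8 =182
r39=100111 pc4: +16 =198
r40=101000 pc2: +4 =202
r41=101001 pc3: +8 =210
r42=101010 pc3: +8 =218
r43=101011 pc4: +16 =234
r44=101100 pc3: +8 =242
r45=101101 pc4: +16 =258
r46=101110 pc4: +16 =274
r47=101111 pc5: +32 =306
r48=110000 pc2: +4 =310
r49=110001 pc3: +8 =318
r50=110010 pc3: +8 =326
r51=110011 pc4: +16 =342
r52=110100 pc3: +8 =350
r53=110101 pc4: +16 =366
r54=110110 pc4: +16 =382
r55=110111 pc5: +32 =414
r56=111000 pc3: +8 =422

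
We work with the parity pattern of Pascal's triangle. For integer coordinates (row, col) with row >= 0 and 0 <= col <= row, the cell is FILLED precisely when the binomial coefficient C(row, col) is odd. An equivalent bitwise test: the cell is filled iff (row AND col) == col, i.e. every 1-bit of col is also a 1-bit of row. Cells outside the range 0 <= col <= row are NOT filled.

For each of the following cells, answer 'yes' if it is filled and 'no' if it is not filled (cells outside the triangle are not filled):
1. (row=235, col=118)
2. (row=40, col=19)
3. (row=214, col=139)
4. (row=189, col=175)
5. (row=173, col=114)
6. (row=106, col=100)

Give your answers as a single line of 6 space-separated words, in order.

(235,118): row=0b11101011, col=0b1110110, row AND col = 0b1100010 = 98; 98 != 118 -> empty
(40,19): row=0b101000, col=0b10011, row AND col = 0b0 = 0; 0 != 19 -> empty
(214,139): row=0b11010110, col=0b10001011, row AND col = 0b10000010 = 130; 130 != 139 -> empty
(189,175): row=0b10111101, col=0b10101111, row AND col = 0b10101101 = 173; 173 != 175 -> empty
(173,114): row=0b10101101, col=0b1110010, row AND col = 0b100000 = 32; 32 != 114 -> empty
(106,100): row=0b1101010, col=0b1100100, row AND col = 0b1100000 = 96; 96 != 100 -> empty

Answer: no no no no no no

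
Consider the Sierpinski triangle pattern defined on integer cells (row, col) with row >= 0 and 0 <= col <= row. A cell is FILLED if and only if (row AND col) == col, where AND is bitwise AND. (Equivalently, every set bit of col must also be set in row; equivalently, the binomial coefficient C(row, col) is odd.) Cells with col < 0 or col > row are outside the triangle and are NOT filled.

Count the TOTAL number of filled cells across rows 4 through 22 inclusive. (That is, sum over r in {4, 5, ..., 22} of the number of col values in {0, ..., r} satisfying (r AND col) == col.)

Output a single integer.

Answer: 110

Derivation:
r4=100 pc1: +2 =2
r5=101 pc2: +4 =6
r6=110 pc2: +4 =10
r7=111 pc3: +8 =18
r8=1000 pc1: +2 =20
r9=1001 pc2: +4 =24
r10=1010 pc2: +4 =28
r11=1011 pc3: +8 =36
r12=1100 pc2: +4 =40
r13=1101 pc3: +8 =48
r14=1110 pc3: +8 =56
r15=1111 pc4: +16 =72
r16=10000 pc1: +2 =74
r17=10001 pc2: +4 =78
r18=10010 pc2: +4 =82
r19=10011 pc3: +8 =90
r20=10100 pc2: +4 =94
r21=10101 pc3: +8 =102
r22=10110 pc3: +8 =110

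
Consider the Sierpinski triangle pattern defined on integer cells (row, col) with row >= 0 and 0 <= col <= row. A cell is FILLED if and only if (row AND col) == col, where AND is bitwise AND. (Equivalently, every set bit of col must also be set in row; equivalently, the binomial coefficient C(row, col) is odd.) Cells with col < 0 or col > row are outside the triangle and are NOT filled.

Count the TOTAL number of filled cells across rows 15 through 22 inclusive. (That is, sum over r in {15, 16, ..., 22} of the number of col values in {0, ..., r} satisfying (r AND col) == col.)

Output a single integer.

r15=1111 pc4: +16 =16
r16=10000 pc1: +2 =18
r17=10001 pc2: +4 =22
r18=10010 pc2: +4 =26
r19=10011 pc3: +8 =34
r20=10100 pc2: +4 =38
r21=10101 pc3: +8 =46
r22=10110 pc3: +8 =54

Answer: 54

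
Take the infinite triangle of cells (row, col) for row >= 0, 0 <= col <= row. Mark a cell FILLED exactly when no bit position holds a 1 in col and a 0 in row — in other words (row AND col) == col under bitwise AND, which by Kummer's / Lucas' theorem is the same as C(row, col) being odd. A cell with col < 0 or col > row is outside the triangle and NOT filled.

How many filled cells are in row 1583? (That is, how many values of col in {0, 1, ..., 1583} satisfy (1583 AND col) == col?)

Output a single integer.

1583 in binary = 11000101111
popcount(1583) = number of 1-bits in 11000101111 = 7
A col c satisfies (1583 AND c) == c iff every set bit of c is also set in 1583; each of the 7 set bits of 1583 can independently be on or off in c.
count = 2^7 = 128

Answer: 128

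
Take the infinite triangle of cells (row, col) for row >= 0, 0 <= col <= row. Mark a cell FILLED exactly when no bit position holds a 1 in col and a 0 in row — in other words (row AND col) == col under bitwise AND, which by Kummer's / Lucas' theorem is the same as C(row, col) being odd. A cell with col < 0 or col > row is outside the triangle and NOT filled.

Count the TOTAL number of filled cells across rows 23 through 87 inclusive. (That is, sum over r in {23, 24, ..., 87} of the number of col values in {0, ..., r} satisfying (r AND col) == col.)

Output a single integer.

Answer: 880

Derivation:
r23=10111 pc4: +16 =16
r24=11000 pc2: +4 =20
r25=11001 pc3: +8 =28
r26=11010 pc3: +8 =36
r27=11011 pc4: +16 =52
r28=11100 pc3: +8 =60
r29=11101 pc4: +16 =76
r30=11110 pc4: +16 =92
r31=11111 pc5: +32 =124
r32=100000 pc1: +2 =126
r33=100001 pc2: +4 =130
r34=100010 pc2: +4 =134
r35=100011 pc3: +8 =142
r36=100100 pc2: +4 =146
r37=100101 pc3: +8 =154
r38=100110 pc3: +8 =162
r39=100111 pc4: +16 =178
r40=101000 pc2: +4 =182
r41=101001 pc3: +8 =190
r42=101010 pc3: +8 =198
r43=101011 pc4: +16 =214
r44=101100 pc3: +8 =222
r45=101101 pc4: +16 =238
r46=101110 pc4: +16 =254
r47=101111 pc5: +32 =286
r48=110000 pc2: +4 =290
r49=110001 pc3: +8 =298
r50=110010 pc3: +8 =306
r51=110011 pc4: +16 =322
r52=110100 pc3: +8 =330
r53=110101 pc4: +16 =346
r54=110110 pc4: +16 =362
r55=110111 pc5: +32 =394
r56=111000 pc3: +8 =402
r57=111001 pc4: +16 =418
r58=111010 pc4: +16 =434
r59=111011 pc5: +32 =466
r60=111100 pc4: +16 =482
r61=111101 pc5: +32 =514
r62=111110 pc5: +32 =546
r63=111111 pc6: +64 =610
r64=1000000 pc1: +2 =612
r65=1000001 pc2: +4 =616
r66=1000010 pc2: +4 =620
r67=1000011 pc3: +8 =628
r68=1000100 pc2: +4 =632
r69=1000101 pc3: +8 =640
r70=1000110 pc3: +8 =648
r71=1000111 pc4: +16 =664
r72=1001000 pc2: +4 =668
r73=1001001 pc3: +8 =676
r74=1001010 pc3: +8 =684
r75=1001011 pc4: +16 =700
r76=1001100 pc3: +8 =708
r77=1001101 pc4: +16 =724
r78=1001110 pc4: +16 =740
r79=1001111 pc5: +32 =772
r80=1010000 pc2: +4 =776
r81=1010001 pc3: +8 =784
r82=1010010 pc3: +8 =792
r83=1010011 pc4: +16 =808
r84=1010100 pc3: +8 =816
r85=1010101 pc4: +16 =832
r86=1010110 pc4: +16 =848
r87=1010111 pc5: +32 =880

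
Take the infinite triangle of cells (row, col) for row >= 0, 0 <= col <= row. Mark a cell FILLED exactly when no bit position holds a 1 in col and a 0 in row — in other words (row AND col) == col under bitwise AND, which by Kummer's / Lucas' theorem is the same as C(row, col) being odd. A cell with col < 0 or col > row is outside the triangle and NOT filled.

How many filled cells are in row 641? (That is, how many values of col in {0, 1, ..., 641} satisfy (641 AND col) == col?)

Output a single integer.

Answer: 8

Derivation:
641 in binary = 1010000001
popcount(641) = number of 1-bits in 1010000001 = 3
A col c satisfies (641 AND c) == c iff every set bit of c is also set in 641; each of the 3 set bits of 641 can independently be on or off in c.
count = 2^3 = 8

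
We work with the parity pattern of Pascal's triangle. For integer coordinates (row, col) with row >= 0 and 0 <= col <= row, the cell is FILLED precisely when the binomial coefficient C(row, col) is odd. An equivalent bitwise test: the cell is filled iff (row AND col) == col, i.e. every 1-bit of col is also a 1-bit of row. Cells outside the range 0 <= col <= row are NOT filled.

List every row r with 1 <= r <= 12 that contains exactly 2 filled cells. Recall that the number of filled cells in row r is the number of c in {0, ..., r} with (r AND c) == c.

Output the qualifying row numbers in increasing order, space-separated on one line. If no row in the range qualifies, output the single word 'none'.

Answer: 1 2 4 8

Derivation:
Row r has 2^popcount(r) filled cells, so we need popcount(r) = log2(2) = 1.
Scan r = 1..12 and keep those with exactly 1 one-bits:
r=1=1 popcount=1 -> KEEP
r=2=10 popcount=1 -> KEEP
r=3=11 popcount=2 -> skip
r=4=100 popcount=1 -> KEEP
r=5=101 popcount=2 -> skip
r=6=110 popcount=2 -> skip
r=7=111 popcount=3 -> skip
r=8=1000 popcount=1 -> KEEP
r=9=1001 popcount=2 -> skip
r=10=1010 popcount=2 -> skip
r=11=1011 popcount=3 -> skip
r=12=1100 popcount=2 -> skip
Kept rows: 1 2 4 8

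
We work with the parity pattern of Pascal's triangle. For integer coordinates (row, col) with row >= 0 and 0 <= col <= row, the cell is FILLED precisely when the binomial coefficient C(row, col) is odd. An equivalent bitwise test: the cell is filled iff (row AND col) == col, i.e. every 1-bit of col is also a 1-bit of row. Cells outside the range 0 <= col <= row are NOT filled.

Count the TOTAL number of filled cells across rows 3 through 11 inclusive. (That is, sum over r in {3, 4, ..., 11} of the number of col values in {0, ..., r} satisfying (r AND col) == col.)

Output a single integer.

Answer: 40

Derivation:
r3=11 pc2: +4 =4
r4=100 pc1: +2 =6
r5=101 pc2: +4 =10
r6=110 pc2: +4 =14
r7=111 pc3: +8 =22
r8=1000 pc1: +2 =24
r9=1001 pc2: +4 =28
r10=1010 pc2: +4 =32
r11=1011 pc3: +8 =40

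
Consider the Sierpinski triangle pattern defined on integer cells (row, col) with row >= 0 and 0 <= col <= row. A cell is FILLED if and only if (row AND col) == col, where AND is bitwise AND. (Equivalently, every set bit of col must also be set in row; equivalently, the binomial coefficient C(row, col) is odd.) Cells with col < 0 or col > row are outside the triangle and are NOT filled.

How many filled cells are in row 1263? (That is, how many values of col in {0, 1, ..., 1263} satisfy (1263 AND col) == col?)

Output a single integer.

Answer: 256

Derivation:
1263 in binary = 10011101111
popcount(1263) = number of 1-bits in 10011101111 = 8
A col c satisfies (1263 AND c) == c iff every set bit of c is also set in 1263; each of the 8 set bits of 1263 can independently be on or off in c.
count = 2^8 = 256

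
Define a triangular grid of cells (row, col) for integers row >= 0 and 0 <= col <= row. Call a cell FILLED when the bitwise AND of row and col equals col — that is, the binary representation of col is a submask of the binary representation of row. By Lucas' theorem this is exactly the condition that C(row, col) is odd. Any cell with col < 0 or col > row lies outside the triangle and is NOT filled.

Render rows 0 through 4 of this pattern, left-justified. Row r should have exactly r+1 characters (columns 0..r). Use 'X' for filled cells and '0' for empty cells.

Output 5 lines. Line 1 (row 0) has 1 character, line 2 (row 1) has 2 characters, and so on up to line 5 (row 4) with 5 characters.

r0=0: X
r1=1: XX
r2=10: X0X
r3=11: XXXX
r4=100: X000X

Answer: X
XX
X0X
XXXX
X000X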